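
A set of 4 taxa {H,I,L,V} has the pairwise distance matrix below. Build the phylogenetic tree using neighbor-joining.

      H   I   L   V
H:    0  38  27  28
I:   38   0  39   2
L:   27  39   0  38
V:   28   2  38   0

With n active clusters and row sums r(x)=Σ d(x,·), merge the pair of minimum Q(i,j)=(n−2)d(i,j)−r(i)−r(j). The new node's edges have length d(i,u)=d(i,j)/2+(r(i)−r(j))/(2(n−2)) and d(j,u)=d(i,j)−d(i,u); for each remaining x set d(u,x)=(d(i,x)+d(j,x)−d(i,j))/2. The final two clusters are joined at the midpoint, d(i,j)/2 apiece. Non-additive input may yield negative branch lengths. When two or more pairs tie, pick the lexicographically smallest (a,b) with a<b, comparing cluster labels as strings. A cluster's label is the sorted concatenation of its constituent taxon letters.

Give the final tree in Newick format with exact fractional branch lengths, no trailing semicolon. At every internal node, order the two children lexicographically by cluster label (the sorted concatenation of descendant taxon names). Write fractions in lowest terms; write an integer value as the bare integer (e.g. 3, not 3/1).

(((H:43/4,L:65/4):85/4,I:15/4):-7/8,V:-7/8)

step 1: merge (H,L) at d=27, Q=-143; branch lengths H→43/4, L→65/4; new cluster HL
  updated: d(HL,I)=25, d(HL,V)=39/2
step 2: merge (HL,I) at d=25, Q=-93/2; branch lengths HL→85/4, I→15/4; new cluster HIL
  updated: d(HIL,V)=-7/4
step 3: merge (HIL,V) at d=-7/4; branch lengths HIL→-7/8, V→-7/8; new cluster HILV
final tree: (((H:43/4,L:65/4):85/4,I:15/4):-7/8,V:-7/8)
total length: 201/4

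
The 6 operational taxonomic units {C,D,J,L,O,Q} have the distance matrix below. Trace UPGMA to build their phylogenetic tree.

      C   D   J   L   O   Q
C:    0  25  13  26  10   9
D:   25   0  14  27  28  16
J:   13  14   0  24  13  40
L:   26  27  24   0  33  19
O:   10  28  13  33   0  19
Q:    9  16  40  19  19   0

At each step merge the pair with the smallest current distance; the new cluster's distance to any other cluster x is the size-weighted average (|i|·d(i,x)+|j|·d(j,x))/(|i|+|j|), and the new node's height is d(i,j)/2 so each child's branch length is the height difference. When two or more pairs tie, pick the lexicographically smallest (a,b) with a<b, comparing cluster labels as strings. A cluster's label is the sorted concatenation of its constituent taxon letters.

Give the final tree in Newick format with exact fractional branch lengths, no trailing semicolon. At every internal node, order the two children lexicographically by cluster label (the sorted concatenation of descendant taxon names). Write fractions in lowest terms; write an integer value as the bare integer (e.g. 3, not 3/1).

1. join C+Q (d=9) ⇒ CQ; edges |C|=9/2, |Q|=9/2
  updated: d(CQ,D)=41/2, d(CQ,J)=53/2, d(CQ,L)=45/2, d(CQ,O)=29/2
2. join J+O (d=13) ⇒ JO; edges |J|=13/2, |O|=13/2
  updated: d(CQ,JO)=41/2, d(D,JO)=21, d(JO,L)=57/2
3. join CQ+D (d=41/2) ⇒ CDQ; edges |CQ|=23/4, |D|=41/4
  updated: d(CDQ,JO)=62/3, d(CDQ,L)=24
4. join CDQ+JO (d=62/3) ⇒ CDJOQ; edges |CDQ|=1/12, |JO|=23/6
  updated: d(CDJOQ,L)=129/5
5. join CDJOQ+L (d=129/5) ⇒ CDJLOQ; edges |CDJOQ|=77/30, |L|=129/10
final tree: ((((C:9/2,Q:9/2):23/4,D:41/4):1/12,(J:13/2,O:13/2):23/6):77/30,L:129/10)
total length: 3443/60

((((C:9/2,Q:9/2):23/4,D:41/4):1/12,(J:13/2,O:13/2):23/6):77/30,L:129/10)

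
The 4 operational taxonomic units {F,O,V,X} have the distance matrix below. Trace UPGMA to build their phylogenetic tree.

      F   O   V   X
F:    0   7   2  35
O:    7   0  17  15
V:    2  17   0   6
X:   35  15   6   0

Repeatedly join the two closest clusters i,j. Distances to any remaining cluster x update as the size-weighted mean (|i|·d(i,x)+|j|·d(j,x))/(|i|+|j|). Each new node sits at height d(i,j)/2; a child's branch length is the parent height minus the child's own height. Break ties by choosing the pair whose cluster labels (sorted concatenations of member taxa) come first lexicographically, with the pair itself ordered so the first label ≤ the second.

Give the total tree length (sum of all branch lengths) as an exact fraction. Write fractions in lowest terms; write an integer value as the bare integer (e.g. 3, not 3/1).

77/3

iteration 1: select F,V (d=2); attach at lengths (1, 1); label the merged cluster FV
  updated: d(FV,O)=12, d(FV,X)=41/2
iteration 2: select FV,O (d=12); attach at lengths (5, 6); label the merged cluster FOV
  updated: d(FOV,X)=56/3
iteration 3: select FOV,X (d=56/3); attach at lengths (10/3, 28/3); label the merged cluster FOVX
final tree: (((F:1,V:1):5,O:6):10/3,X:28/3)
total length: 77/3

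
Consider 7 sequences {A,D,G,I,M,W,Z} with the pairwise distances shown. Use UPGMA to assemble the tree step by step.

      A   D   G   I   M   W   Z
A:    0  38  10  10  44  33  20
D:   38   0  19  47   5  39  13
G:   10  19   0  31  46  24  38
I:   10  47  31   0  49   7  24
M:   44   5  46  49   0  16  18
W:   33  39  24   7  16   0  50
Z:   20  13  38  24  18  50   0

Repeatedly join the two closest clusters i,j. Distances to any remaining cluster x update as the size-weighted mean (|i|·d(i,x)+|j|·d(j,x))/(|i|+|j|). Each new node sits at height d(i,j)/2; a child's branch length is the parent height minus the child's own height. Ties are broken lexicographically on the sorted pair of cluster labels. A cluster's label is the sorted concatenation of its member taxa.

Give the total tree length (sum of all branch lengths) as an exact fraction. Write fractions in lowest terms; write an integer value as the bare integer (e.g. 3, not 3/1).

401/6

iteration 1: select D,M (d=5); attach at lengths (5/2, 5/2); label the merged cluster DM
  updated: d(A,DM)=41, d(DM,G)=65/2, d(DM,I)=48, d(DM,W)=55/2, d(DM,Z)=31/2
iteration 2: select I,W (d=7); attach at lengths (7/2, 7/2); label the merged cluster IW
  updated: d(A,IW)=43/2, d(DM,IW)=151/4, d(G,IW)=55/2, d(IW,Z)=37
iteration 3: select A,G (d=10); attach at lengths (5, 5); label the merged cluster AG
  updated: d(AG,DM)=147/4, d(AG,IW)=49/2, d(AG,Z)=29
iteration 4: select DM,Z (d=31/2); attach at lengths (21/4, 31/4); label the merged cluster DMZ
  updated: d(AG,DMZ)=205/6, d(DMZ,IW)=75/2
iteration 5: select AG,IW (d=49/2); attach at lengths (29/4, 35/4); label the merged cluster AGIW
  updated: d(AGIW,DMZ)=215/6
iteration 6: select AGIW,DMZ (d=215/6); attach at lengths (17/3, 61/6); label the merged cluster ADGIMWZ
final tree: (((A:5,G:5):29/4,(I:7/2,W:7/2):35/4):17/3,((D:5/2,M:5/2):21/4,Z:31/4):61/6)
total length: 401/6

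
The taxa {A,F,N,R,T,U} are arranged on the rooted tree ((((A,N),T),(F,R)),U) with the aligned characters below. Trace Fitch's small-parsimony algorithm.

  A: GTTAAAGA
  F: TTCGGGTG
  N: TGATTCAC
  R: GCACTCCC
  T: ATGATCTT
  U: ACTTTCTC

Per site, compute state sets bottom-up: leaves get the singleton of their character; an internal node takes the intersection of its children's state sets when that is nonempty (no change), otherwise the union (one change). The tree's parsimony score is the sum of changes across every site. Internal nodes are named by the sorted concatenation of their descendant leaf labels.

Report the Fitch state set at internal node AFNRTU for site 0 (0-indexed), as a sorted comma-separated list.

AN@0: {G} ∪ {T} = {G,T} (union, +1)
ANT@0: {G,T} ∪ {A} = {A,G,T} (union, +1)
FR@0: {T} ∪ {G} = {G,T} (union, +1)
AFNRT@0: {A,G,T} ∩ {G,T} = {G,T} (intersection, +0)
AFNRTU@0: {G,T} ∪ {A} = {A,G,T} (union, +1)
AN@1: {T} ∪ {G} = {G,T} (union, +1)
ANT@1: {G,T} ∩ {T} = {T} (intersection, +0)
FR@1: {T} ∪ {C} = {C,T} (union, +1)
AFNRT@1: {T} ∩ {C,T} = {T} (intersection, +0)
AFNRTU@1: {T} ∪ {C} = {C,T} (union, +1)
AN@2: {T} ∪ {A} = {A,T} (union, +1)
ANT@2: {A,T} ∪ {G} = {A,G,T} (union, +1)
FR@2: {C} ∪ {A} = {A,C} (union, +1)
AFNRT@2: {A,G,T} ∩ {A,C} = {A} (intersection, +0)
AFNRTU@2: {A} ∪ {T} = {A,T} (union, +1)
AN@3: {A} ∪ {T} = {A,T} (union, +1)
ANT@3: {A,T} ∩ {A} = {A} (intersection, +0)
FR@3: {G} ∪ {C} = {C,G} (union, +1)
AFNRT@3: {A} ∪ {C,G} = {A,C,G} (union, +1)
AFNRTU@3: {A,C,G} ∪ {T} = {A,C,G,T} (union, +1)
AN@4: {A} ∪ {T} = {A,T} (union, +1)
ANT@4: {A,T} ∩ {T} = {T} (intersection, +0)
FR@4: {G} ∪ {T} = {G,T} (union, +1)
AFNRT@4: {T} ∩ {G,T} = {T} (intersection, +0)
AFNRTU@4: {T} ∩ {T} = {T} (intersection, +0)
AN@5: {A} ∪ {C} = {A,C} (union, +1)
ANT@5: {A,C} ∩ {C} = {C} (intersection, +0)
FR@5: {G} ∪ {C} = {C,G} (union, +1)
AFNRT@5: {C} ∩ {C,G} = {C} (intersection, +0)
AFNRTU@5: {C} ∩ {C} = {C} (intersection, +0)
AN@6: {G} ∪ {A} = {A,G} (union, +1)
ANT@6: {A,G} ∪ {T} = {A,G,T} (union, +1)
FR@6: {T} ∪ {C} = {C,T} (union, +1)
AFNRT@6: {A,G,T} ∩ {C,T} = {T} (intersection, +0)
AFNRTU@6: {T} ∩ {T} = {T} (intersection, +0)
AN@7: {A} ∪ {C} = {A,C} (union, +1)
ANT@7: {A,C} ∪ {T} = {A,C,T} (union, +1)
FR@7: {G} ∪ {C} = {C,G} (union, +1)
AFNRT@7: {A,C,T} ∩ {C,G} = {C} (intersection, +0)
AFNRTU@7: {C} ∩ {C} = {C} (intersection, +0)
per-site changes: [4, 3, 4, 4, 2, 2, 3, 3]; total = 25

A,G,T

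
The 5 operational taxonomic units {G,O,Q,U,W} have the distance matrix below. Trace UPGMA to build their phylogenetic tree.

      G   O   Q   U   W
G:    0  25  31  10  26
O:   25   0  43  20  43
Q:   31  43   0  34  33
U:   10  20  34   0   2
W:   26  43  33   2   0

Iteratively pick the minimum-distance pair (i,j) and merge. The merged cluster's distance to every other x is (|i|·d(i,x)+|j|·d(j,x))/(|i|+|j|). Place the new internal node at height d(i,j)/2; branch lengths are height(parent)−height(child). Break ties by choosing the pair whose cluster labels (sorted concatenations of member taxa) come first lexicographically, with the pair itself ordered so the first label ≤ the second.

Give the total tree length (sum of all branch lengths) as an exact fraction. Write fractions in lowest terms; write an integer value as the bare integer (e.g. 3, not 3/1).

step 1: merge (U,W) at d=2; branch lengths U→1, W→1; new cluster UW
  updated: d(G,UW)=18, d(O,UW)=63/2, d(Q,UW)=67/2
step 2: merge (G,UW) at d=18; branch lengths G→9, UW→8; new cluster GUW
  updated: d(GUW,O)=88/3, d(GUW,Q)=98/3
step 3: merge (GUW,O) at d=88/3; branch lengths GUW→17/3, O→44/3; new cluster GOUW
  updated: d(GOUW,Q)=141/4
step 4: merge (GOUW,Q) at d=141/4; branch lengths GOUW→71/24, Q→141/8; new cluster GOQUW
final tree: (((G:9,(U:1,W:1):8):17/3,O:44/3):71/24,Q:141/8)
total length: 719/12

719/12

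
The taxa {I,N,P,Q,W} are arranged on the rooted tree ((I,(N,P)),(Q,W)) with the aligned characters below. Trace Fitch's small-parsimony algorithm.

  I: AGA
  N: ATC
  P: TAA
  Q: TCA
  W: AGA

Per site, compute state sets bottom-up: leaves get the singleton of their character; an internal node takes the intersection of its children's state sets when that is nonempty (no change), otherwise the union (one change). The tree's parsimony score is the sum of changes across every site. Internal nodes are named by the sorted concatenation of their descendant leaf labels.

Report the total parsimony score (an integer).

site 0, node NP: N={A} ∪ P={T} → {A,T} (+1)
site 0, node INP: I={A} ∩ NP={A,T} → {A} (+0)
site 0, node QW: Q={T} ∪ W={A} → {A,T} (+1)
site 0, node INPQW: INP={A} ∩ QW={A,T} → {A} (+0)
site 1, node NP: N={T} ∪ P={A} → {A,T} (+1)
site 1, node INP: I={G} ∪ NP={A,T} → {A,G,T} (+1)
site 1, node QW: Q={C} ∪ W={G} → {C,G} (+1)
site 1, node INPQW: INP={A,G,T} ∩ QW={C,G} → {G} (+0)
site 2, node NP: N={C} ∪ P={A} → {A,C} (+1)
site 2, node INP: I={A} ∩ NP={A,C} → {A} (+0)
site 2, node QW: Q={A} ∩ W={A} → {A} (+0)
site 2, node INPQW: INP={A} ∩ QW={A} → {A} (+0)
per-site changes: [2, 3, 1]; total = 6

6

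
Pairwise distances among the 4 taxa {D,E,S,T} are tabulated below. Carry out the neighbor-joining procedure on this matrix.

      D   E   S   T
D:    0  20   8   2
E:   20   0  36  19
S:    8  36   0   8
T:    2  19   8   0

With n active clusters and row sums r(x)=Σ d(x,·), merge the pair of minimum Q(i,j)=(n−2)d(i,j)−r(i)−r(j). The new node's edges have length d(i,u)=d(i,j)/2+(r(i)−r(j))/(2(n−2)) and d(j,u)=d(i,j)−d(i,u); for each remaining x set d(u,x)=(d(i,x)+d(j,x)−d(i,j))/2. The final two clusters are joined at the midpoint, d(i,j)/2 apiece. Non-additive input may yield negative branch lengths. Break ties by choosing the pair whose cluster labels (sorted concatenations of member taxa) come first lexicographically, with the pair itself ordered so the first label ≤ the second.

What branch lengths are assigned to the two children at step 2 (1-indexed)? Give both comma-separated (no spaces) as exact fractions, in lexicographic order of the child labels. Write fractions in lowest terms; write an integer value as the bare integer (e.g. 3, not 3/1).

3,21

1. join D+S (d=8, Q=-66) ⇒ DS; edges |D|=-3/2, |S|=19/2
  updated: d(DS,E)=24, d(DS,T)=1
2. join DS+E (d=24, Q=-44) ⇒ DES; edges |DS|=3, |E|=21
  updated: d(DES,T)=-2
3. join DES+T (d=-2) ⇒ DEST; edges |DES|=-1, |T|=-1
final tree: (((D:-3/2,S:19/2):3,E:21):-1,T:-1)
total length: 30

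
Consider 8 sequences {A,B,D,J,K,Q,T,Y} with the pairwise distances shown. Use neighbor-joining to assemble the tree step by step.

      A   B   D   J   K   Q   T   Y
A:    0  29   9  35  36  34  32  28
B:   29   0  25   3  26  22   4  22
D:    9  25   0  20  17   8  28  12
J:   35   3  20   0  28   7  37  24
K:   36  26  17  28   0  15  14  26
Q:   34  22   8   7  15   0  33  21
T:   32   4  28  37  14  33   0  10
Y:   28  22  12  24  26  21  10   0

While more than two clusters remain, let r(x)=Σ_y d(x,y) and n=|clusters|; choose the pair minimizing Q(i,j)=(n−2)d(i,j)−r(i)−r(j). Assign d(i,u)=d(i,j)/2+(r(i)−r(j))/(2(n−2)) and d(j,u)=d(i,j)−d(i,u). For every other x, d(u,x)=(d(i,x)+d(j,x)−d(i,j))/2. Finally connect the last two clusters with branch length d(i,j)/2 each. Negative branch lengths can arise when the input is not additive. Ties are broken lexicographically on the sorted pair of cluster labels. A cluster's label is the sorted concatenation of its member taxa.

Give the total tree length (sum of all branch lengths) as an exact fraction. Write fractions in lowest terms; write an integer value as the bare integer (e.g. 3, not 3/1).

2065/32

1. join A+D (d=9, Q=-268) ⇒ AD; edges |A|=23/2, |D|=-5/2
  updated: d(AD,B)=45/2, d(AD,J)=23, d(AD,K)=22, d(AD,Q)=33/2, d(AD,T)=51/2, d(AD,Y)=31/2
2. join B+J (d=3, Q=-413/2) ⇒ BJ; edges |B|=-3/4, |J|=15/4
  updated: d(AD,BJ)=85/4, d(BJ,K)=51/2, d(BJ,Q)=13, d(BJ,T)=19, d(BJ,Y)=43/2
3. join T+Y (d=10, Q=-311/2) ⇒ TY; edges |T|=95/16, |Y|=65/16
  updated: d(AD,TY)=31/2, d(BJ,TY)=61/4, d(K,TY)=15, d(Q,TY)=22
4. join BJ+Q (d=13, Q=-205/2) ⇒ BJQ; edges |BJ|=95/12, |Q|=61/12
  updated: d(AD,BJQ)=99/8, d(BJQ,K)=55/4, d(BJQ,TY)=97/8
5. join AD+BJQ (d=99/8, Q=-507/8) ⇒ ABDJQ; edges |AD|=291/32, |BJQ|=105/32
  updated: d(ABDJQ,K)=187/16, d(ABDJQ,TY)=61/8
6. join ABDJQ+K (d=187/16, Q=-549/16) ⇒ ABDJKQ; edges |ABDJQ|=69/32, |K|=305/32
  updated: d(ABDJKQ,TY)=175/32
7. join ABDJKQ+TY (d=175/32) ⇒ ABDJKQTY; edges |ABDJKQ|=175/64, |TY|=175/64
final tree: ((((A:23/2,D:-5/2):291/32,((B:-3/4,J:15/4):95/12,Q:61/12):105/32):69/32,K:305/32):175/64,(T:95/16,Y:65/16):175/64)
total length: 2065/32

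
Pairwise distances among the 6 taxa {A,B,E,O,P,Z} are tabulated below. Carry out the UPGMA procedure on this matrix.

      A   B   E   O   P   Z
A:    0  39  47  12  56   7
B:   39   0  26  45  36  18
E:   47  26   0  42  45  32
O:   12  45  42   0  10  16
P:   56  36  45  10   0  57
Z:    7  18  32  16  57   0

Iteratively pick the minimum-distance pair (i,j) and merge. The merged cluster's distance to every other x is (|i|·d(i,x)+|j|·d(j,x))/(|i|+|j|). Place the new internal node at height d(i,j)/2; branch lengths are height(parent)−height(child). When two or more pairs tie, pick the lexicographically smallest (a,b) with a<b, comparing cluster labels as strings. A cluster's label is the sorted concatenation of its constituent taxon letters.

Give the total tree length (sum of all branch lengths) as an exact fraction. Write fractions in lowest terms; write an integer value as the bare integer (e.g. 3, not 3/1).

617/8

1. join A+Z (d=7) ⇒ AZ; edges |A|=7/2, |Z|=7/2
  updated: d(AZ,B)=57/2, d(AZ,E)=79/2, d(AZ,O)=14, d(AZ,P)=113/2
2. join O+P (d=10) ⇒ OP; edges |O|=5, |P|=5
  updated: d(AZ,OP)=141/4, d(B,OP)=81/2, d(E,OP)=87/2
3. join B+E (d=26) ⇒ BE; edges |B|=13, |E|=13
  updated: d(AZ,BE)=34, d(BE,OP)=42
4. join AZ+BE (d=34) ⇒ ABEZ; edges |AZ|=27/2, |BE|=4
  updated: d(ABEZ,OP)=309/8
5. join ABEZ+OP (d=309/8) ⇒ ABEOPZ; edges |ABEZ|=37/16, |OP|=229/16
final tree: (((A:7/2,Z:7/2):27/2,(B:13,E:13):4):37/16,(O:5,P:5):229/16)
total length: 617/8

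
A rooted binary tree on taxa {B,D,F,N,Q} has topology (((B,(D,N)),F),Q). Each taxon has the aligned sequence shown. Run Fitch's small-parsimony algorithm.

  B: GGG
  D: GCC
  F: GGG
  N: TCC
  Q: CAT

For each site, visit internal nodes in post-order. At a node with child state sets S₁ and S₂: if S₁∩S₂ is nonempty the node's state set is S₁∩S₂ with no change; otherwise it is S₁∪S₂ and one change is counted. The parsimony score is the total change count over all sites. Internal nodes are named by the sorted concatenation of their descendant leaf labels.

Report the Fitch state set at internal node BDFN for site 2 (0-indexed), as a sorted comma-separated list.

G

site 0, node DN: D={G} ∪ N={T} → {G,T} (+1)
site 0, node BDN: B={G} ∩ DN={G,T} → {G} (+0)
site 0, node BDFN: BDN={G} ∩ F={G} → {G} (+0)
site 0, node BDFNQ: BDFN={G} ∪ Q={C} → {C,G} (+1)
site 1, node DN: D={C} ∩ N={C} → {C} (+0)
site 1, node BDN: B={G} ∪ DN={C} → {C,G} (+1)
site 1, node BDFN: BDN={C,G} ∩ F={G} → {G} (+0)
site 1, node BDFNQ: BDFN={G} ∪ Q={A} → {A,G} (+1)
site 2, node DN: D={C} ∩ N={C} → {C} (+0)
site 2, node BDN: B={G} ∪ DN={C} → {C,G} (+1)
site 2, node BDFN: BDN={C,G} ∩ F={G} → {G} (+0)
site 2, node BDFNQ: BDFN={G} ∪ Q={T} → {G,T} (+1)
per-site changes: [2, 2, 2]; total = 6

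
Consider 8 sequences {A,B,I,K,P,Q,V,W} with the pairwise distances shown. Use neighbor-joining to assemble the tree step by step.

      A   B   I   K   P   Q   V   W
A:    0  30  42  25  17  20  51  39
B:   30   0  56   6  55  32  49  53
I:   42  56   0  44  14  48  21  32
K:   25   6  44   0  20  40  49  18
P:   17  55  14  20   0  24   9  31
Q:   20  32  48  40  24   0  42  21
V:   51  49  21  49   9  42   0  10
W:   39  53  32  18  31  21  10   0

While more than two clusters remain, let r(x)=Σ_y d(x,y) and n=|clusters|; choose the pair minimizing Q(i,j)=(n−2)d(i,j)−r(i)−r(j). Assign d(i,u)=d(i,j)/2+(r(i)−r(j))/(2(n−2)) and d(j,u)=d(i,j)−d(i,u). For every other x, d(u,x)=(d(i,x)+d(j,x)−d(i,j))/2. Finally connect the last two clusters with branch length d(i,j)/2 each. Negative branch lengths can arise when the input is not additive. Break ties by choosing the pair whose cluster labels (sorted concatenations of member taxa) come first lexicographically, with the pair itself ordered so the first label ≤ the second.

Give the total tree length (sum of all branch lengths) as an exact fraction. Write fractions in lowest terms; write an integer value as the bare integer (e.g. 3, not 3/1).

5853/64

iteration 1: select B,K (d=6, Q=-447); attach at lengths (115/12, -43/12); label the merged cluster BK
  updated: d(A,BK)=49/2, d(BK,I)=47, d(BK,P)=69/2, d(BK,Q)=33, d(BK,V)=46, d(BK,W)=65/2
iteration 2: select V,W (d=10, Q=-589/2); attach at lengths (127/20, 73/20); label the merged cluster VW
  updated: d(A,VW)=40, d(BK,VW)=137/4, d(I,VW)=43/2, d(P,VW)=15, d(Q,VW)=53/2
iteration 3: select I,VW (d=43/2, Q=-895/4); attach at lengths (485/32, 203/32); label the merged cluster IVW
  updated: d(A,IVW)=121/4, d(BK,IVW)=239/8, d(IVW,P)=15/4, d(IVW,Q)=53/2
iteration 4: select IVW,P (d=15/4, Q=-1267/8); attach at lengths (179/48, 1/48); label the merged cluster IPVW
  updated: d(A,IPVW)=87/4, d(BK,IPVW)=485/16, d(IPVW,Q)=187/8
iteration 5: select A,BK (d=49/2, Q=-1681/16); attach at lengths (439/64, 1129/64); label the merged cluster ABK
  updated: d(ABK,IPVW)=441/32, d(ABK,Q)=57/4
iteration 6: select ABK,IPVW (d=441/32, Q=-1645/32); attach at lengths (149/64, 733/64); label the merged cluster ABIKPVW
  updated: d(ABIKPVW,Q)=763/64
iteration 7: select ABIKPVW,Q (d=763/64); attach at lengths (763/128, 763/128); label the merged cluster ABIKPQVW
final tree: (((A:439/64,(B:115/12,K:-43/12):1129/64):149/64,((I:485/32,(V:127/20,W:73/20):203/32):179/48,P:1/48):733/64):763/128,Q:763/128)
total length: 5853/64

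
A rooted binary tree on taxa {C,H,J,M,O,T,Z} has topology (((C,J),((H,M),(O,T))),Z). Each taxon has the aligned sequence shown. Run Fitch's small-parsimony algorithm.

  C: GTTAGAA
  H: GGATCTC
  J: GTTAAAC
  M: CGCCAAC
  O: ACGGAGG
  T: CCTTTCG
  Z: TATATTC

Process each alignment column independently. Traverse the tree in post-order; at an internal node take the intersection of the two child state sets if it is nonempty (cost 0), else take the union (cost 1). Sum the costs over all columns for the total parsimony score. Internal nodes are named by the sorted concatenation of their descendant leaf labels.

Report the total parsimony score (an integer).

23

[col 0] CJ: children C:{G}, J:{G} ∩→ {G}; cost 0
[col 0] HM: children H:{G}, M:{C} ∪→ {C,G}; cost 1
[col 0] OT: children O:{A}, T:{C} ∪→ {A,C}; cost 1
[col 0] HMOT: children HM:{C,G}, OT:{A,C} ∩→ {C}; cost 0
[col 0] CHJMOT: children CJ:{G}, HMOT:{C} ∪→ {C,G}; cost 1
[col 0] CHJMOTZ: children CHJMOT:{C,G}, Z:{T} ∪→ {C,G,T}; cost 1
[col 1] CJ: children C:{T}, J:{T} ∩→ {T}; cost 0
[col 1] HM: children H:{G}, M:{G} ∩→ {G}; cost 0
[col 1] OT: children O:{C}, T:{C} ∩→ {C}; cost 0
[col 1] HMOT: children HM:{G}, OT:{C} ∪→ {C,G}; cost 1
[col 1] CHJMOT: children CJ:{T}, HMOT:{C,G} ∪→ {C,G,T}; cost 1
[col 1] CHJMOTZ: children CHJMOT:{C,G,T}, Z:{A} ∪→ {A,C,G,T}; cost 1
[col 2] CJ: children C:{T}, J:{T} ∩→ {T}; cost 0
[col 2] HM: children H:{A}, M:{C} ∪→ {A,C}; cost 1
[col 2] OT: children O:{G}, T:{T} ∪→ {G,T}; cost 1
[col 2] HMOT: children HM:{A,C}, OT:{G,T} ∪→ {A,C,G,T}; cost 1
[col 2] CHJMOT: children CJ:{T}, HMOT:{A,C,G,T} ∩→ {T}; cost 0
[col 2] CHJMOTZ: children CHJMOT:{T}, Z:{T} ∩→ {T}; cost 0
[col 3] CJ: children C:{A}, J:{A} ∩→ {A}; cost 0
[col 3] HM: children H:{T}, M:{C} ∪→ {C,T}; cost 1
[col 3] OT: children O:{G}, T:{T} ∪→ {G,T}; cost 1
[col 3] HMOT: children HM:{C,T}, OT:{G,T} ∩→ {T}; cost 0
[col 3] CHJMOT: children CJ:{A}, HMOT:{T} ∪→ {A,T}; cost 1
[col 3] CHJMOTZ: children CHJMOT:{A,T}, Z:{A} ∩→ {A}; cost 0
[col 4] CJ: children C:{G}, J:{A} ∪→ {A,G}; cost 1
[col 4] HM: children H:{C}, M:{A} ∪→ {A,C}; cost 1
[col 4] OT: children O:{A}, T:{T} ∪→ {A,T}; cost 1
[col 4] HMOT: children HM:{A,C}, OT:{A,T} ∩→ {A}; cost 0
[col 4] CHJMOT: children CJ:{A,G}, HMOT:{A} ∩→ {A}; cost 0
[col 4] CHJMOTZ: children CHJMOT:{A}, Z:{T} ∪→ {A,T}; cost 1
[col 5] CJ: children C:{A}, J:{A} ∩→ {A}; cost 0
[col 5] HM: children H:{T}, M:{A} ∪→ {A,T}; cost 1
[col 5] OT: children O:{G}, T:{C} ∪→ {C,G}; cost 1
[col 5] HMOT: children HM:{A,T}, OT:{C,G} ∪→ {A,C,G,T}; cost 1
[col 5] CHJMOT: children CJ:{A}, HMOT:{A,C,G,T} ∩→ {A}; cost 0
[col 5] CHJMOTZ: children CHJMOT:{A}, Z:{T} ∪→ {A,T}; cost 1
[col 6] CJ: children C:{A}, J:{C} ∪→ {A,C}; cost 1
[col 6] HM: children H:{C}, M:{C} ∩→ {C}; cost 0
[col 6] OT: children O:{G}, T:{G} ∩→ {G}; cost 0
[col 6] HMOT: children HM:{C}, OT:{G} ∪→ {C,G}; cost 1
[col 6] CHJMOT: children CJ:{A,C}, HMOT:{C,G} ∩→ {C}; cost 0
[col 6] CHJMOTZ: children CHJMOT:{C}, Z:{C} ∩→ {C}; cost 0
per-site changes: [4, 3, 3, 3, 4, 4, 2]; total = 23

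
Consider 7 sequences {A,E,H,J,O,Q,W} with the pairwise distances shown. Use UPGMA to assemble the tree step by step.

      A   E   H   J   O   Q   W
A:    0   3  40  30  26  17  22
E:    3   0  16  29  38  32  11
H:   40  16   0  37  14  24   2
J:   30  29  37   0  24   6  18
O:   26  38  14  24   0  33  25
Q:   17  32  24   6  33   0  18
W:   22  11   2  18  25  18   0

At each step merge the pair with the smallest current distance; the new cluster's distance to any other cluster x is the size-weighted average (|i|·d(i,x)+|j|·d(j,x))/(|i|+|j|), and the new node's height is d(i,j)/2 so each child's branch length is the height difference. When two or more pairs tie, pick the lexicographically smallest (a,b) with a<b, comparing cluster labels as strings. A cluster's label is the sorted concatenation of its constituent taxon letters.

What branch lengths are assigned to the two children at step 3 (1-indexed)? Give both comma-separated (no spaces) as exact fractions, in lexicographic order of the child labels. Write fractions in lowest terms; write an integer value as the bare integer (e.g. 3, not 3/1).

step 1: merge (H,W) at d=2; branch lengths H→1, W→1; new cluster HW
  updated: d(A,HW)=31, d(E,HW)=27/2, d(HW,J)=55/2, d(HW,O)=39/2, d(HW,Q)=21
step 2: merge (A,E) at d=3; branch lengths A→3/2, E→3/2; new cluster AE
  updated: d(AE,HW)=89/4, d(AE,J)=59/2, d(AE,O)=32, d(AE,Q)=49/2
step 3: merge (J,Q) at d=6; branch lengths J→3, Q→3; new cluster JQ
  updated: d(AE,JQ)=27, d(HW,JQ)=97/4, d(JQ,O)=57/2
step 4: merge (HW,O) at d=39/2; branch lengths HW→35/4, O→39/4; new cluster HOW
  updated: d(AE,HOW)=51/2, d(HOW,JQ)=77/3
step 5: merge (AE,HOW) at d=51/2; branch lengths AE→45/4, HOW→3; new cluster AEHOW
  updated: d(AEHOW,JQ)=131/5
step 6: merge (AEHOW,JQ) at d=131/5; branch lengths AEHOW→7/20, JQ→101/10; new cluster AEHJOQW
final tree: (((A:3/2,E:3/2):45/4,((H:1,W:1):35/4,O:39/4):3):7/20,(J:3,Q:3):101/10)
total length: 271/5

3,3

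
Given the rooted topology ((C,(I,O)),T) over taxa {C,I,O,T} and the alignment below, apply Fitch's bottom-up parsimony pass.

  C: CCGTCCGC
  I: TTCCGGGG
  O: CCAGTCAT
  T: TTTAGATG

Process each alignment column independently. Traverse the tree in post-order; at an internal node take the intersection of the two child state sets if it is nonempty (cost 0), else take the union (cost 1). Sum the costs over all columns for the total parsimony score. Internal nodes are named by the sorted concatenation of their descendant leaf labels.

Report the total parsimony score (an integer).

IO@0: {T} ∪ {C} = {C,T} (union, +1)
CIO@0: {C} ∩ {C,T} = {C} (intersection, +0)
CIOT@0: {C} ∪ {T} = {C,T} (union, +1)
IO@1: {T} ∪ {C} = {C,T} (union, +1)
CIO@1: {C} ∩ {C,T} = {C} (intersection, +0)
CIOT@1: {C} ∪ {T} = {C,T} (union, +1)
IO@2: {C} ∪ {A} = {A,C} (union, +1)
CIO@2: {G} ∪ {A,C} = {A,C,G} (union, +1)
CIOT@2: {A,C,G} ∪ {T} = {A,C,G,T} (union, +1)
IO@3: {C} ∪ {G} = {C,G} (union, +1)
CIO@3: {T} ∪ {C,G} = {C,G,T} (union, +1)
CIOT@3: {C,G,T} ∪ {A} = {A,C,G,T} (union, +1)
IO@4: {G} ∪ {T} = {G,T} (union, +1)
CIO@4: {C} ∪ {G,T} = {C,G,T} (union, +1)
CIOT@4: {C,G,T} ∩ {G} = {G} (intersection, +0)
IO@5: {G} ∪ {C} = {C,G} (union, +1)
CIO@5: {C} ∩ {C,G} = {C} (intersection, +0)
CIOT@5: {C} ∪ {A} = {A,C} (union, +1)
IO@6: {G} ∪ {A} = {A,G} (union, +1)
CIO@6: {G} ∩ {A,G} = {G} (intersection, +0)
CIOT@6: {G} ∪ {T} = {G,T} (union, +1)
IO@7: {G} ∪ {T} = {G,T} (union, +1)
CIO@7: {C} ∪ {G,T} = {C,G,T} (union, +1)
CIOT@7: {C,G,T} ∩ {G} = {G} (intersection, +0)
per-site changes: [2, 2, 3, 3, 2, 2, 2, 2]; total = 18

18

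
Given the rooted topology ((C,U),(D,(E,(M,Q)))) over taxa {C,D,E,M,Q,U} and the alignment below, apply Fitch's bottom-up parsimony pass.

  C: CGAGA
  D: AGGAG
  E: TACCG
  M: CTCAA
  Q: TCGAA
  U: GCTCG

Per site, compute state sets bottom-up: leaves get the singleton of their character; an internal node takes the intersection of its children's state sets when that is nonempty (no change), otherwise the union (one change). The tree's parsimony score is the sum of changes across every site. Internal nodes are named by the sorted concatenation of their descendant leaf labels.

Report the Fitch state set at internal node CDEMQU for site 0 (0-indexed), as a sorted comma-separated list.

A,C,G,T

[col 0] CU: children C:{C}, U:{G} ∪→ {C,G}; cost 1
[col 0] MQ: children M:{C}, Q:{T} ∪→ {C,T}; cost 1
[col 0] EMQ: children E:{T}, MQ:{C,T} ∩→ {T}; cost 0
[col 0] DEMQ: children D:{A}, EMQ:{T} ∪→ {A,T}; cost 1
[col 0] CDEMQU: children CU:{C,G}, DEMQ:{A,T} ∪→ {A,C,G,T}; cost 1
[col 1] CU: children C:{G}, U:{C} ∪→ {C,G}; cost 1
[col 1] MQ: children M:{T}, Q:{C} ∪→ {C,T}; cost 1
[col 1] EMQ: children E:{A}, MQ:{C,T} ∪→ {A,C,T}; cost 1
[col 1] DEMQ: children D:{G}, EMQ:{A,C,T} ∪→ {A,C,G,T}; cost 1
[col 1] CDEMQU: children CU:{C,G}, DEMQ:{A,C,G,T} ∩→ {C,G}; cost 0
[col 2] CU: children C:{A}, U:{T} ∪→ {A,T}; cost 1
[col 2] MQ: children M:{C}, Q:{G} ∪→ {C,G}; cost 1
[col 2] EMQ: children E:{C}, MQ:{C,G} ∩→ {C}; cost 0
[col 2] DEMQ: children D:{G}, EMQ:{C} ∪→ {C,G}; cost 1
[col 2] CDEMQU: children CU:{A,T}, DEMQ:{C,G} ∪→ {A,C,G,T}; cost 1
[col 3] CU: children C:{G}, U:{C} ∪→ {C,G}; cost 1
[col 3] MQ: children M:{A}, Q:{A} ∩→ {A}; cost 0
[col 3] EMQ: children E:{C}, MQ:{A} ∪→ {A,C}; cost 1
[col 3] DEMQ: children D:{A}, EMQ:{A,C} ∩→ {A}; cost 0
[col 3] CDEMQU: children CU:{C,G}, DEMQ:{A} ∪→ {A,C,G}; cost 1
[col 4] CU: children C:{A}, U:{G} ∪→ {A,G}; cost 1
[col 4] MQ: children M:{A}, Q:{A} ∩→ {A}; cost 0
[col 4] EMQ: children E:{G}, MQ:{A} ∪→ {A,G}; cost 1
[col 4] DEMQ: children D:{G}, EMQ:{A,G} ∩→ {G}; cost 0
[col 4] CDEMQU: children CU:{A,G}, DEMQ:{G} ∩→ {G}; cost 0
per-site changes: [4, 4, 4, 3, 2]; total = 17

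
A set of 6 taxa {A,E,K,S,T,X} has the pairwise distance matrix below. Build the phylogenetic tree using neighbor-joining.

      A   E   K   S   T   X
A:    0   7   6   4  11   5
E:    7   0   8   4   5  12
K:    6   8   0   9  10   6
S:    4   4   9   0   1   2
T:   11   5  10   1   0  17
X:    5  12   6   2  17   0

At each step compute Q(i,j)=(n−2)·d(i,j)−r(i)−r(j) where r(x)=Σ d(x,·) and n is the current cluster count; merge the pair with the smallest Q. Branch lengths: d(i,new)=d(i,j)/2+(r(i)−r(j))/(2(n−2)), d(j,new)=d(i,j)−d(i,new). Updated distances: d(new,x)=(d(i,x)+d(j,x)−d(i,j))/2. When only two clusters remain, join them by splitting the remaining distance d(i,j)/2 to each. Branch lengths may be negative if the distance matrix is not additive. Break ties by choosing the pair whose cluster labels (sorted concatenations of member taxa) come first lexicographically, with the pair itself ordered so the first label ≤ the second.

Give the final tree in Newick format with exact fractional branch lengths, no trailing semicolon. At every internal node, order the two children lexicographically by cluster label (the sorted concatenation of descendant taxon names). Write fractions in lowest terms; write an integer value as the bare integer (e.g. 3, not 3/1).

step 1: merge (E,T) at d=5, Q=-60; branch lengths E→3/2, T→7/2; new cluster ET
  updated: d(A,ET)=13/2, d(ET,K)=13/2, d(ET,S)=0, d(ET,X)=12
step 2: merge (ET,S) at d=0, Q=-40; branch lengths ET→5/3, S→-5/3; new cluster EST
  updated: d(A,EST)=21/4, d(EST,K)=31/4, d(EST,X)=7
step 3: merge (A,EST) at d=21/4, Q=-103/4; branch lengths A→27/16, EST→57/16; new cluster AEST
  updated: d(AEST,K)=17/4, d(AEST,X)=27/8
step 4: merge (AEST,K) at d=17/4, Q=-109/8; branch lengths AEST→13/16, K→55/16; new cluster AEKST
  updated: d(AEKST,X)=41/16
step 5: merge (AEKST,X) at d=41/16; branch lengths AEKST→41/32, X→41/32; new cluster AEKSTX
final tree: (((A:27/16,((E:3/2,T:7/2):5/3,S:-5/3):57/16):13/16,K:55/16):41/32,X:41/32)
total length: 273/16

(((A:27/16,((E:3/2,T:7/2):5/3,S:-5/3):57/16):13/16,K:55/16):41/32,X:41/32)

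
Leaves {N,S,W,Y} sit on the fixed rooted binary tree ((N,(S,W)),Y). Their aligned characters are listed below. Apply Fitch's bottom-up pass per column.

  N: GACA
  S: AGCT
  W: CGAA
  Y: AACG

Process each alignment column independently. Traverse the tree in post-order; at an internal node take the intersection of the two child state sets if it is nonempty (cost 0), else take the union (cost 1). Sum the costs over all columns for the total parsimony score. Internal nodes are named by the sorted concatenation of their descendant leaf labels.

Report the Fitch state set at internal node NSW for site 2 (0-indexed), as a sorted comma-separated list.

SW@0: {A} ∪ {C} = {A,C} (union, +1)
NSW@0: {G} ∪ {A,C} = {A,C,G} (union, +1)
NSWY@0: {A,C,G} ∩ {A} = {A} (intersection, +0)
SW@1: {G} ∩ {G} = {G} (intersection, +0)
NSW@1: {A} ∪ {G} = {A,G} (union, +1)
NSWY@1: {A,G} ∩ {A} = {A} (intersection, +0)
SW@2: {C} ∪ {A} = {A,C} (union, +1)
NSW@2: {C} ∩ {A,C} = {C} (intersection, +0)
NSWY@2: {C} ∩ {C} = {C} (intersection, +0)
SW@3: {T} ∪ {A} = {A,T} (union, +1)
NSW@3: {A} ∩ {A,T} = {A} (intersection, +0)
NSWY@3: {A} ∪ {G} = {A,G} (union, +1)
per-site changes: [2, 1, 1, 2]; total = 6

C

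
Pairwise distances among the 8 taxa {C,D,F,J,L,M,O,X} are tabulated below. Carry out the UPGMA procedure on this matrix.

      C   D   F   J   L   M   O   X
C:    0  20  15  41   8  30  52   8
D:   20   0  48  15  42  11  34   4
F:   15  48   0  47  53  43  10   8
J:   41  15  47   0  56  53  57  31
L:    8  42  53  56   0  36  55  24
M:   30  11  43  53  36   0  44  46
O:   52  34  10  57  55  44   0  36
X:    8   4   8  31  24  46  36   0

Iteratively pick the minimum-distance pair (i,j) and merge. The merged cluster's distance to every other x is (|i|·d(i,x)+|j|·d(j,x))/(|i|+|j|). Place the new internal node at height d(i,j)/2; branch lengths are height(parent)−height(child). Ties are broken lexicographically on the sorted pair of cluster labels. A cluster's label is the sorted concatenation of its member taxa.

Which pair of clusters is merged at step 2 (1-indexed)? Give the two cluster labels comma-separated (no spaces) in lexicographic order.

1. join D+X (d=4) ⇒ DX; edges |D|=2, |X|=2
  updated: d(C,DX)=14, d(DX,F)=28, d(DX,J)=23, d(DX,L)=33, d(DX,M)=57/2, d(DX,O)=35
2. join C+L (d=8) ⇒ CL; edges |C|=4, |L|=4
  updated: d(CL,DX)=47/2, d(CL,F)=34, d(CL,J)=97/2, d(CL,M)=33, d(CL,O)=107/2
3. join F+O (d=10) ⇒ FO; edges |F|=5, |O|=5
  updated: d(CL,FO)=175/4, d(DX,FO)=63/2, d(FO,J)=52, d(FO,M)=87/2
4. join DX+J (d=23) ⇒ DJX; edges |DX|=19/2, |J|=23/2
  updated: d(CL,DJX)=191/6, d(DJX,FO)=115/3, d(DJX,M)=110/3
5. join CL+DJX (d=191/6) ⇒ CDJLX; edges |CL|=143/12, |DJX|=53/12
  updated: d(CDJLX,FO)=81/2, d(CDJLX,M)=176/5
6. join CDJLX+M (d=176/5) ⇒ CDJLMX; edges |CDJLX|=101/60, |M|=88/5
  updated: d(CDJLMX,FO)=41
7. join CDJLMX+FO (d=41) ⇒ CDFJLMOX; edges |CDJLMX|=29/10, |FO|=31/2
final tree: ((((C:4,L:4):143/12,((D:2,X:2):19/2,J:23/2):53/12):101/60,M:88/5):29/10,(F:5,O:5):31/2)
total length: 5821/60

C,L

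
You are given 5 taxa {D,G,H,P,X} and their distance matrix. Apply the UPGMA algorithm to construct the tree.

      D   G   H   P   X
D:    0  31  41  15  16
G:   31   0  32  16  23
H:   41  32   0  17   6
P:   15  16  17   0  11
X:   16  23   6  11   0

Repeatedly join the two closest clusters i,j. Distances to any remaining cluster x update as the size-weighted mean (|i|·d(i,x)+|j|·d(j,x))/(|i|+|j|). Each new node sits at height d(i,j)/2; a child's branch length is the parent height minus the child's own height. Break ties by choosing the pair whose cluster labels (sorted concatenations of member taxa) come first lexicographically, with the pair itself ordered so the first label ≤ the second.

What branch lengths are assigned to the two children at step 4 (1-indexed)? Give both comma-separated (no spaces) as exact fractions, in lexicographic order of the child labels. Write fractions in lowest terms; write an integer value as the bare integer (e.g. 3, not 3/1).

103/8,25/24

step 1: merge (H,X) at d=6; branch lengths H→3, X→3; new cluster HX
  updated: d(D,HX)=57/2, d(G,HX)=55/2, d(HX,P)=14
step 2: merge (HX,P) at d=14; branch lengths HX→4, P→7; new cluster HPX
  updated: d(D,HPX)=24, d(G,HPX)=71/3
step 3: merge (G,HPX) at d=71/3; branch lengths G→71/6, HPX→29/6; new cluster GHPX
  updated: d(D,GHPX)=103/4
step 4: merge (D,GHPX) at d=103/4; branch lengths D→103/8, GHPX→25/24; new cluster DGHPX
final tree: (D:103/8,(G:71/6,((H:3,X:3):4,P:7):29/6):25/24)
total length: 571/12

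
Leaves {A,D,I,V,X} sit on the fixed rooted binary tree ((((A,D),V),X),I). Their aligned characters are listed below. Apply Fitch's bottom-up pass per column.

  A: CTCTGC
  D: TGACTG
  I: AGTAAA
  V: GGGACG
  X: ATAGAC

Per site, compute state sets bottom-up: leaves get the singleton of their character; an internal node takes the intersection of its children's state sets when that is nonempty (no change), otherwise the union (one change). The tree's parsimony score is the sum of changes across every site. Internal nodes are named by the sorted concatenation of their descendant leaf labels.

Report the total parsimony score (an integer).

17

site 0, node AD: A={C} ∪ D={T} → {C,T} (+1)
site 0, node ADV: AD={C,T} ∪ V={G} → {C,G,T} (+1)
site 0, node ADVX: ADV={C,G,T} ∪ X={A} → {A,C,G,T} (+1)
site 0, node ADIVX: ADVX={A,C,G,T} ∩ I={A} → {A} (+0)
site 1, node AD: A={T} ∪ D={G} → {G,T} (+1)
site 1, node ADV: AD={G,T} ∩ V={G} → {G} (+0)
site 1, node ADVX: ADV={G} ∪ X={T} → {G,T} (+1)
site 1, node ADIVX: ADVX={G,T} ∩ I={G} → {G} (+0)
site 2, node AD: A={C} ∪ D={A} → {A,C} (+1)
site 2, node ADV: AD={A,C} ∪ V={G} → {A,C,G} (+1)
site 2, node ADVX: ADV={A,C,G} ∩ X={A} → {A} (+0)
site 2, node ADIVX: ADVX={A} ∪ I={T} → {A,T} (+1)
site 3, node AD: A={T} ∪ D={C} → {C,T} (+1)
site 3, node ADV: AD={C,T} ∪ V={A} → {A,C,T} (+1)
site 3, node ADVX: ADV={A,C,T} ∪ X={G} → {A,C,G,T} (+1)
site 3, node ADIVX: ADVX={A,C,G,T} ∩ I={A} → {A} (+0)
site 4, node AD: A={G} ∪ D={T} → {G,T} (+1)
site 4, node ADV: AD={G,T} ∪ V={C} → {C,G,T} (+1)
site 4, node ADVX: ADV={C,G,T} ∪ X={A} → {A,C,G,T} (+1)
site 4, node ADIVX: ADVX={A,C,G,T} ∩ I={A} → {A} (+0)
site 5, node AD: A={C} ∪ D={G} → {C,G} (+1)
site 5, node ADV: AD={C,G} ∩ V={G} → {G} (+0)
site 5, node ADVX: ADV={G} ∪ X={C} → {C,G} (+1)
site 5, node ADIVX: ADVX={C,G} ∪ I={A} → {A,C,G} (+1)
per-site changes: [3, 2, 3, 3, 3, 3]; total = 17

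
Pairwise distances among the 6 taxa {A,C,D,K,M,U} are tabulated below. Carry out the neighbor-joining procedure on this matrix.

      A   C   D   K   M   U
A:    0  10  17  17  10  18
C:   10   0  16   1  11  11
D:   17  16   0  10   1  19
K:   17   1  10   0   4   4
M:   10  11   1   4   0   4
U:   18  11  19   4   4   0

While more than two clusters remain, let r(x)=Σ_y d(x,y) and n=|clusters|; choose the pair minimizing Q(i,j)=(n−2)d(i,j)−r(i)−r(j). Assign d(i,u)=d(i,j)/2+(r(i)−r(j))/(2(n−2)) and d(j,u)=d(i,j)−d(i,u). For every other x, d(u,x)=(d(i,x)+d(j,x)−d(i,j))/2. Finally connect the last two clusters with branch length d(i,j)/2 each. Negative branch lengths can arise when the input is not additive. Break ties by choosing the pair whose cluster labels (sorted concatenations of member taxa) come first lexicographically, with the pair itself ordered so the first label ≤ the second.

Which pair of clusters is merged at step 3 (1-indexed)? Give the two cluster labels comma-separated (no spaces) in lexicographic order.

AC,DM

1. join D+M (d=1, Q=-89) ⇒ DM; edges |D|=37/8, |M|=-29/8
  updated: d(A,DM)=13, d(C,DM)=13, d(DM,K)=13/2, d(DM,U)=11
2. join A+C (d=10, Q=-63) ⇒ AC; edges |A|=53/6, |C|=7/6
  updated: d(AC,DM)=8, d(AC,K)=4, d(AC,U)=19/2
3. join AC+DM (d=8, Q=-31) ⇒ ACDM; edges |AC|=3, |DM|=5
  updated: d(ACDM,K)=5/4, d(ACDM,U)=25/4
4. join ACDM+K (d=5/4, Q=-23/2) ⇒ ACDKM; edges |ACDM|=7/4, |K|=-1/2
  updated: d(ACDKM,U)=9/2
5. join ACDKM+U (d=9/2) ⇒ ACDKMU; edges |ACDKM|=9/4, |U|=9/4
final tree: ((((A:53/6,C:7/6):3,(D:37/8,M:-29/8):5):7/4,K:-1/2):9/4,U:9/4)
total length: 99/4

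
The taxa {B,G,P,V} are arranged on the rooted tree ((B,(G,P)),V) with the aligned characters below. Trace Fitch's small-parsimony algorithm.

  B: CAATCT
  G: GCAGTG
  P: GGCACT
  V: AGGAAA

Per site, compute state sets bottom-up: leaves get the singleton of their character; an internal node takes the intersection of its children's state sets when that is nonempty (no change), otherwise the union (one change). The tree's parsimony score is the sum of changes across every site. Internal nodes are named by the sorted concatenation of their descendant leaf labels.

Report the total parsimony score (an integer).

GP@0: {G} ∩ {G} = {G} (intersection, +0)
BGP@0: {C} ∪ {G} = {C,G} (union, +1)
BGPV@0: {C,G} ∪ {A} = {A,C,G} (union, +1)
GP@1: {C} ∪ {G} = {C,G} (union, +1)
BGP@1: {A} ∪ {C,G} = {A,C,G} (union, +1)
BGPV@1: {A,C,G} ∩ {G} = {G} (intersection, +0)
GP@2: {A} ∪ {C} = {A,C} (union, +1)
BGP@2: {A} ∩ {A,C} = {A} (intersection, +0)
BGPV@2: {A} ∪ {G} = {A,G} (union, +1)
GP@3: {G} ∪ {A} = {A,G} (union, +1)
BGP@3: {T} ∪ {A,G} = {A,G,T} (union, +1)
BGPV@3: {A,G,T} ∩ {A} = {A} (intersection, +0)
GP@4: {T} ∪ {C} = {C,T} (union, +1)
BGP@4: {C} ∩ {C,T} = {C} (intersection, +0)
BGPV@4: {C} ∪ {A} = {A,C} (union, +1)
GP@5: {G} ∪ {T} = {G,T} (union, +1)
BGP@5: {T} ∩ {G,T} = {T} (intersection, +0)
BGPV@5: {T} ∪ {A} = {A,T} (union, +1)
per-site changes: [2, 2, 2, 2, 2, 2]; total = 12

12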